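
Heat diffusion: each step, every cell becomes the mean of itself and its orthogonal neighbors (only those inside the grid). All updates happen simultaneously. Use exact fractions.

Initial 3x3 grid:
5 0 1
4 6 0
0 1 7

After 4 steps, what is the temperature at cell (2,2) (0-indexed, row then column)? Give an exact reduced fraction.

Step 1: cell (2,2) = 8/3
Step 2: cell (2,2) = 29/9
Step 3: cell (2,2) = 1423/540
Step 4: cell (2,2) = 44953/16200
Full grid after step 4:
  40361/14400 136613/54000 164687/64800
  2362933/864000 1004471/360000 362843/144000
  375899/129600 1172029/432000 44953/16200

Answer: 44953/16200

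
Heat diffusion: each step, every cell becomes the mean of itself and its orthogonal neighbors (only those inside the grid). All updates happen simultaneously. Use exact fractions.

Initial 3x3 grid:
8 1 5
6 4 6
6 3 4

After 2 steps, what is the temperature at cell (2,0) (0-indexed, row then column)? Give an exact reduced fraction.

Step 1: cell (2,0) = 5
Step 2: cell (2,0) = 61/12
Full grid after step 2:
  31/6 35/8 53/12
  5 47/10 205/48
  61/12 211/48 40/9

Answer: 61/12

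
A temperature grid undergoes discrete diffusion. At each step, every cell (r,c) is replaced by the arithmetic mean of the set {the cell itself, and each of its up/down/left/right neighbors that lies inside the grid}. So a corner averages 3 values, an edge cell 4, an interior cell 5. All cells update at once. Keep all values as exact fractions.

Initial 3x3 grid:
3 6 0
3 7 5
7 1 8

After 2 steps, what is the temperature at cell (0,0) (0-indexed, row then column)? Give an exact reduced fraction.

Step 1: cell (0,0) = 4
Step 2: cell (0,0) = 13/3
Full grid after step 2:
  13/3 241/60 38/9
  64/15 483/100 133/30
  173/36 1109/240 185/36

Answer: 13/3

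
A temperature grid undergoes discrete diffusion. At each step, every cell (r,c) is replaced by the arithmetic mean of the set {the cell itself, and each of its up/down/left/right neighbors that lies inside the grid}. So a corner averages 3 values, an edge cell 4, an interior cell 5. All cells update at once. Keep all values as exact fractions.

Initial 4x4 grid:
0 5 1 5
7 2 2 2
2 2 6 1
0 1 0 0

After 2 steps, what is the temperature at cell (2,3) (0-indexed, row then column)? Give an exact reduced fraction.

Step 1: cell (2,3) = 9/4
Step 2: cell (2,3) = 437/240
Full grid after step 2:
  35/12 257/80 631/240 101/36
  131/40 271/100 283/100 601/240
  91/40 119/50 57/25 437/240
  3/2 61/40 151/120 13/9

Answer: 437/240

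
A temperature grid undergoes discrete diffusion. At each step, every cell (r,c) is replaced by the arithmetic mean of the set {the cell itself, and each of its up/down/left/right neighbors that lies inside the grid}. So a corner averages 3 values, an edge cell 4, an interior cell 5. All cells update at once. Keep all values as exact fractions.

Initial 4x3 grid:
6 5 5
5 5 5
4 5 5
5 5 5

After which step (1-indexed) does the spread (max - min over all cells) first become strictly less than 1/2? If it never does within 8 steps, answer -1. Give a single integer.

Answer: 2

Derivation:
Step 1: max=16/3, min=14/3, spread=2/3
Step 2: max=187/36, min=1153/240, spread=281/720
  -> spread < 1/2 first at step 2
Step 3: max=553/108, min=10423/2160, spread=637/2160
Step 4: max=4389659/864000, min=315493/64800, spread=549257/2592000
Step 5: max=262245121/51840000, min=9504391/1944000, spread=26384083/155520000
Step 6: max=15691051139/3110400000, min=286261417/58320000, spread=1271326697/9331200000
Step 7: max=939147287401/186624000000, min=2152578541/437400000, spread=62141329723/559872000000
Step 8: max=56247006012059/11197440000000, min=517762601801/104976000000, spread=3056985459857/33592320000000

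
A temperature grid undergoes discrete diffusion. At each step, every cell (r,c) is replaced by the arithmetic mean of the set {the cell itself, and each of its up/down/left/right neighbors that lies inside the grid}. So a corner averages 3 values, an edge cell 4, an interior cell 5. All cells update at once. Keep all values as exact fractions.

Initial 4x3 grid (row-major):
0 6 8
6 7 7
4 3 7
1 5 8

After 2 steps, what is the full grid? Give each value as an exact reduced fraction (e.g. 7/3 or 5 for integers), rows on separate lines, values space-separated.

After step 1:
  4 21/4 7
  17/4 29/5 29/4
  7/2 26/5 25/4
  10/3 17/4 20/3
After step 2:
  9/2 441/80 13/2
  351/80 111/20 263/40
  977/240 5 761/120
  133/36 389/80 103/18

Answer: 9/2 441/80 13/2
351/80 111/20 263/40
977/240 5 761/120
133/36 389/80 103/18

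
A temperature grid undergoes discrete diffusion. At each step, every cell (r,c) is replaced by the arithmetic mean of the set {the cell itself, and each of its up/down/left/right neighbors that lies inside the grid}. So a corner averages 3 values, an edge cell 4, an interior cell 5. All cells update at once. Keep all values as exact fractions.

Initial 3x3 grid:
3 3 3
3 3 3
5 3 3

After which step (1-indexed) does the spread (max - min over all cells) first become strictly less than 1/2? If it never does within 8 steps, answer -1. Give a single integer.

Step 1: max=11/3, min=3, spread=2/3
Step 2: max=32/9, min=3, spread=5/9
Step 3: max=365/108, min=3, spread=41/108
  -> spread < 1/2 first at step 3
Step 4: max=21571/6480, min=551/180, spread=347/1296
Step 5: max=1273337/388800, min=5557/1800, spread=2921/15552
Step 6: max=75812539/23328000, min=673483/216000, spread=24611/186624
Step 7: max=4517762033/1399680000, min=15236741/4860000, spread=207329/2239488
Step 8: max=269972352451/83980800000, min=816401599/259200000, spread=1746635/26873856

Answer: 3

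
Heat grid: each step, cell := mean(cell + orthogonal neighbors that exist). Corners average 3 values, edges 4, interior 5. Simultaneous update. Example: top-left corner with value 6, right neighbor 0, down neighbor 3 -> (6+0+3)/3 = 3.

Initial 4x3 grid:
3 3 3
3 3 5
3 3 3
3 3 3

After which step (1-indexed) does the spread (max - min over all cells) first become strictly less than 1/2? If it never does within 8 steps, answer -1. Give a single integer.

Step 1: max=11/3, min=3, spread=2/3
Step 2: max=211/60, min=3, spread=31/60
Step 3: max=1831/540, min=3, spread=211/540
  -> spread < 1/2 first at step 3
Step 4: max=178897/54000, min=2747/900, spread=14077/54000
Step 5: max=1598407/486000, min=165683/54000, spread=5363/24300
Step 6: max=47480809/14580000, min=92869/30000, spread=93859/583200
Step 7: max=2834674481/874800000, min=151136467/48600000, spread=4568723/34992000
Step 8: max=169244435629/52488000000, min=4555618889/1458000000, spread=8387449/83980800

Answer: 3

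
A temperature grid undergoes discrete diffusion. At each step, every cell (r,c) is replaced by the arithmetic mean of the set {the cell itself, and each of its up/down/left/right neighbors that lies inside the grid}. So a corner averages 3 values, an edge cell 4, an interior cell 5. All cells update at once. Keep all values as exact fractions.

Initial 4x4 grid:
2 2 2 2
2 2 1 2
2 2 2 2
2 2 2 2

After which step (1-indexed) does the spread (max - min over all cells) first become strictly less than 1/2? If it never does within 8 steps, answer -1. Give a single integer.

Step 1: max=2, min=7/4, spread=1/4
  -> spread < 1/2 first at step 1
Step 2: max=2, min=89/50, spread=11/50
Step 3: max=2, min=4433/2400, spread=367/2400
Step 4: max=1187/600, min=20029/10800, spread=1337/10800
Step 5: max=35531/18000, min=606331/324000, spread=33227/324000
Step 6: max=211951/108000, min=18225673/9720000, spread=849917/9720000
Step 7: max=3171467/1620000, min=549485653/291600000, spread=21378407/291600000
Step 8: max=948311657/486000000, min=16529537629/8748000000, spread=540072197/8748000000

Answer: 1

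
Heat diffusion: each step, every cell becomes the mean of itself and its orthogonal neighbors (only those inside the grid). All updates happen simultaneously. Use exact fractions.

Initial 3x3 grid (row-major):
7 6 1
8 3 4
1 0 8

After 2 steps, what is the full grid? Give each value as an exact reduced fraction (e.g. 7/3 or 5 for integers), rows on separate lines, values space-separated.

After step 1:
  7 17/4 11/3
  19/4 21/5 4
  3 3 4
After step 2:
  16/3 1147/240 143/36
  379/80 101/25 119/30
  43/12 71/20 11/3

Answer: 16/3 1147/240 143/36
379/80 101/25 119/30
43/12 71/20 11/3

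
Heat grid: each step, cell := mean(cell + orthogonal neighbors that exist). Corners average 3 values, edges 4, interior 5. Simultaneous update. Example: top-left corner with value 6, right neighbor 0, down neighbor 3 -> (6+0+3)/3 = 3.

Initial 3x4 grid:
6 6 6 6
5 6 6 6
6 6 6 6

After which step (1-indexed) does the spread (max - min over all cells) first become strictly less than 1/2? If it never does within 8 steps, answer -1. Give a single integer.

Step 1: max=6, min=17/3, spread=1/3
  -> spread < 1/2 first at step 1
Step 2: max=6, min=1373/240, spread=67/240
Step 3: max=6, min=12523/2160, spread=437/2160
Step 4: max=5991/1000, min=5026469/864000, spread=29951/172800
Step 5: max=20171/3375, min=45440179/7776000, spread=206761/1555200
Step 6: max=32234329/5400000, min=18206204429/3110400000, spread=14430763/124416000
Step 7: max=2574347273/432000000, min=1094636258311/186624000000, spread=139854109/1492992000
Step 8: max=231428771023/38880000000, min=65762168109749/11197440000000, spread=7114543559/89579520000

Answer: 1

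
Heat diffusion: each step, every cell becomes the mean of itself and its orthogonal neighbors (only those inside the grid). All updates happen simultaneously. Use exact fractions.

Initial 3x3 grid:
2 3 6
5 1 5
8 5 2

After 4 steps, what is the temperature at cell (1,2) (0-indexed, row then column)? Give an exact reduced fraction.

Step 1: cell (1,2) = 7/2
Step 2: cell (1,2) = 479/120
Step 3: cell (1,2) = 27373/7200
Step 4: cell (1,2) = 1697231/432000
Full grid after step 4:
  123709/32400 137363/36000 242743/64800
  880553/216000 235399/60000 1697231/432000
  22739/5400 100367/24000 86731/21600

Answer: 1697231/432000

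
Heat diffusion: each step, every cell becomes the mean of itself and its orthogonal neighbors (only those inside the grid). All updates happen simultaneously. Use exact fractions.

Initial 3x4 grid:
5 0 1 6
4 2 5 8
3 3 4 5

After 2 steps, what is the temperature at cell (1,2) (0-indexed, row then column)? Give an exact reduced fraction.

Answer: 401/100

Derivation:
Step 1: cell (1,2) = 4
Step 2: cell (1,2) = 401/100
Full grid after step 2:
  17/6 27/10 7/2 14/3
  379/120 153/50 401/100 31/6
  59/18 803/240 203/48 191/36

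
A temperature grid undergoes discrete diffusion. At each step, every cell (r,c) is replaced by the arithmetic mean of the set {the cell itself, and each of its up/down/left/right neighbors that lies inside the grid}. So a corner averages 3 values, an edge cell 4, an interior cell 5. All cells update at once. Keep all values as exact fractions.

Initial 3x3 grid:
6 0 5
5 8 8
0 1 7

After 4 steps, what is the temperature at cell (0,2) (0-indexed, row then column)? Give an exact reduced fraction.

Answer: 647533/129600

Derivation:
Step 1: cell (0,2) = 13/3
Step 2: cell (0,2) = 193/36
Step 3: cell (0,2) = 10739/2160
Step 4: cell (0,2) = 647533/129600
Full grid after step 4:
  281779/64800 1316687/288000 647533/129600
  3556561/864000 831641/180000 527867/108000
  178411/43200 473617/108000 79001/16200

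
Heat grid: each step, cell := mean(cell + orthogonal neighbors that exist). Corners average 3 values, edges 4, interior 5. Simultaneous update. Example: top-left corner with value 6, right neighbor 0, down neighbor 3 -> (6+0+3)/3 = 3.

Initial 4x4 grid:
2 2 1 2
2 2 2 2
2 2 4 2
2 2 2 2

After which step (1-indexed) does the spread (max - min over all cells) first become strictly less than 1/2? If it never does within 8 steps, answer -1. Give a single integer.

Step 1: max=5/2, min=5/3, spread=5/6
Step 2: max=12/5, min=65/36, spread=107/180
Step 3: max=551/240, min=6833/3600, spread=179/450
  -> spread < 1/2 first at step 3
Step 4: max=491/216, min=14021/7200, spread=7037/21600
Step 5: max=361877/162000, min=127867/64800, spread=84419/324000
Step 6: max=1077311/486000, min=12915983/6480000, spread=4344491/19440000
Step 7: max=319781987/145800000, min=117043519/58320000, spread=54346379/291600000
Step 8: max=95255843/43740000, min=17678201591/8748000000, spread=1372967009/8748000000

Answer: 3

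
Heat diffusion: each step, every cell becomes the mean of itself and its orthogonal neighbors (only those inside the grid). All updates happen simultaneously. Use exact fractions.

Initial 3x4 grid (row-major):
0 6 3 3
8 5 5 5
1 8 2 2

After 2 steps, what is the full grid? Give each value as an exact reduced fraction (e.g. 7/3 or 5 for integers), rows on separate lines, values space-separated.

After step 1:
  14/3 7/2 17/4 11/3
  7/2 32/5 4 15/4
  17/3 4 17/4 3
After step 2:
  35/9 1129/240 185/48 35/9
  607/120 107/25 453/100 173/48
  79/18 1219/240 61/16 11/3

Answer: 35/9 1129/240 185/48 35/9
607/120 107/25 453/100 173/48
79/18 1219/240 61/16 11/3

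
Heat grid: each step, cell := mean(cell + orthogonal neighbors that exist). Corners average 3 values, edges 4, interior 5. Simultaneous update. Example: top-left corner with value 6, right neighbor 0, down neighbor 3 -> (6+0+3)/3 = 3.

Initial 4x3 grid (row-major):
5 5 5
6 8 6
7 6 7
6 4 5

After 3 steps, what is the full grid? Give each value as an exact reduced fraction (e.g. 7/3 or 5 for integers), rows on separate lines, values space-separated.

Answer: 6331/1080 85127/14400 12617/2160
43931/7200 9007/1500 10889/1800
43231/7200 6043/1000 21253/3600
1583/270 9173/1600 12419/2160

Derivation:
After step 1:
  16/3 23/4 16/3
  13/2 31/5 13/2
  25/4 32/5 6
  17/3 21/4 16/3
After step 2:
  211/36 1357/240 211/36
  1457/240 627/100 721/120
  1489/240 301/50 727/120
  103/18 453/80 199/36
After step 3:
  6331/1080 85127/14400 12617/2160
  43931/7200 9007/1500 10889/1800
  43231/7200 6043/1000 21253/3600
  1583/270 9173/1600 12419/2160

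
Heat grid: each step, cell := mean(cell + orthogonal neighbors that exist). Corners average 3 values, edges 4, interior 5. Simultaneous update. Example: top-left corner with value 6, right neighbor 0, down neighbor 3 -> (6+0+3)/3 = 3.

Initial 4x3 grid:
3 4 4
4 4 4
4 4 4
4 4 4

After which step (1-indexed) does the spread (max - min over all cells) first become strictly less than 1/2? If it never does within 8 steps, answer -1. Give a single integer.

Answer: 1

Derivation:
Step 1: max=4, min=11/3, spread=1/3
  -> spread < 1/2 first at step 1
Step 2: max=4, min=67/18, spread=5/18
Step 3: max=4, min=823/216, spread=41/216
Step 4: max=4, min=99463/25920, spread=4217/25920
Step 5: max=28721/7200, min=6011651/1555200, spread=38417/311040
Step 6: max=573403/144000, min=362047789/93312000, spread=1903471/18662400
Step 7: max=17164241/4320000, min=21793890911/5598720000, spread=18038617/223948800
Step 8: max=1542273241/388800000, min=1310424617149/335923200000, spread=883978523/13436928000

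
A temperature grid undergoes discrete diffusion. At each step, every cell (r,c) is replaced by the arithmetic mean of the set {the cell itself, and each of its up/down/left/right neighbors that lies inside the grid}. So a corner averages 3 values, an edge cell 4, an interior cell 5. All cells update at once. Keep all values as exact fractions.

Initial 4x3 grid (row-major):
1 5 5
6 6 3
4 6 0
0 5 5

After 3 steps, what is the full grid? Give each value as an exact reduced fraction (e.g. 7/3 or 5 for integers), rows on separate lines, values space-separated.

Answer: 173/40 60913/14400 9077/2160
10003/2400 12841/3000 14467/3600
9643/2400 23507/6000 7001/1800
893/240 6791/1800 979/270

Derivation:
After step 1:
  4 17/4 13/3
  17/4 26/5 7/2
  4 21/5 7/2
  3 4 10/3
After step 2:
  25/6 1067/240 145/36
  349/80 107/25 62/15
  309/80 209/50 109/30
  11/3 109/30 65/18
After step 3:
  173/40 60913/14400 9077/2160
  10003/2400 12841/3000 14467/3600
  9643/2400 23507/6000 7001/1800
  893/240 6791/1800 979/270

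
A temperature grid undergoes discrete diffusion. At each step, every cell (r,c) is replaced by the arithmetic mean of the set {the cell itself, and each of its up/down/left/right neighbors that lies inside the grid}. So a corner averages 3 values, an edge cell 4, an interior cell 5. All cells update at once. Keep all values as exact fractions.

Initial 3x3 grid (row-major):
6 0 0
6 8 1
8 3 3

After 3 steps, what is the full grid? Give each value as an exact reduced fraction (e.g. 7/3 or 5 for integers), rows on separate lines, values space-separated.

After step 1:
  4 7/2 1/3
  7 18/5 3
  17/3 11/2 7/3
After step 2:
  29/6 343/120 41/18
  76/15 113/25 139/60
  109/18 171/40 65/18
After step 3:
  1531/360 26081/7200 2683/1080
  4607/900 5711/1500 11453/3600
  5543/1080 11077/2400 3673/1080

Answer: 1531/360 26081/7200 2683/1080
4607/900 5711/1500 11453/3600
5543/1080 11077/2400 3673/1080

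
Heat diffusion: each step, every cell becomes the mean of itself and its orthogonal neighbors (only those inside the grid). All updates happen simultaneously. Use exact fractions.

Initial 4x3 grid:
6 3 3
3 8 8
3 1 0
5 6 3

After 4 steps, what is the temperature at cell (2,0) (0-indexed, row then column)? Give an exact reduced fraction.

Answer: 216871/54000

Derivation:
Step 1: cell (2,0) = 3
Step 2: cell (2,0) = 61/15
Step 3: cell (2,0) = 14051/3600
Step 4: cell (2,0) = 216871/54000
Full grid after step 4:
  2023/450 483047/108000 291787/64800
  6361/1500 773377/180000 904609/216000
  216871/54000 1391129/360000 277703/72000
  491549/129600 3223501/864000 155533/43200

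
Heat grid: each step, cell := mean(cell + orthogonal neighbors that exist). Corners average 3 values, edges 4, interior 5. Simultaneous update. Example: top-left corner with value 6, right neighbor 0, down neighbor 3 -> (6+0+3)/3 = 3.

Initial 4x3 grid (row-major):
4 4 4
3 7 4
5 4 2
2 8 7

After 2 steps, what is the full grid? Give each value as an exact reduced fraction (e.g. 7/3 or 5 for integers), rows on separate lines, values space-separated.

After step 1:
  11/3 19/4 4
  19/4 22/5 17/4
  7/2 26/5 17/4
  5 21/4 17/3
After step 2:
  79/18 1009/240 13/3
  979/240 467/100 169/40
  369/80 113/25 581/120
  55/12 1267/240 91/18

Answer: 79/18 1009/240 13/3
979/240 467/100 169/40
369/80 113/25 581/120
55/12 1267/240 91/18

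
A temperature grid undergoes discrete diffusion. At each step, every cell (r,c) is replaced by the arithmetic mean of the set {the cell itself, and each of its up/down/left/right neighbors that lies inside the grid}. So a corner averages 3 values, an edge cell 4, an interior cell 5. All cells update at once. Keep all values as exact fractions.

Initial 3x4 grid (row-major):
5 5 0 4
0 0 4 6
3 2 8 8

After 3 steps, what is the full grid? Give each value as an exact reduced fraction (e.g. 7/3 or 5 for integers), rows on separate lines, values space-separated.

Answer: 5567/2160 20363/7200 25253/7200 8741/2160
1489/600 2999/1000 2963/750 34363/7200
5587/2160 23563/7200 32753/7200 11501/2160

Derivation:
After step 1:
  10/3 5/2 13/4 10/3
  2 11/5 18/5 11/2
  5/3 13/4 11/2 22/3
After step 2:
  47/18 677/240 761/240 145/36
  23/10 271/100 401/100 593/120
  83/36 757/240 1181/240 55/9
After step 3:
  5567/2160 20363/7200 25253/7200 8741/2160
  1489/600 2999/1000 2963/750 34363/7200
  5587/2160 23563/7200 32753/7200 11501/2160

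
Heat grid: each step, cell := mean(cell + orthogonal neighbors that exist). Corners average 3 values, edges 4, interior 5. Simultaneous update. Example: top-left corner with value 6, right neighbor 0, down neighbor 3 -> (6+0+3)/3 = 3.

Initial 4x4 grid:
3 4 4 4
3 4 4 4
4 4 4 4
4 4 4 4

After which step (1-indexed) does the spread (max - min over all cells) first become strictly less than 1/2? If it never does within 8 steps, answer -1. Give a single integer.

Step 1: max=4, min=10/3, spread=2/3
Step 2: max=4, min=127/36, spread=17/36
  -> spread < 1/2 first at step 2
Step 3: max=4, min=488/135, spread=52/135
Step 4: max=4, min=7459/2025, spread=641/2025
Step 5: max=35921/9000, min=452699/121500, spread=64469/243000
Step 6: max=2150471/540000, min=54820169/14580000, spread=810637/3645000
Step 7: max=4289047/1080000, min=1655318927/437400000, spread=20436277/109350000
Step 8: max=385031759/97200000, min=49918646597/13122000000, spread=515160217/3280500000

Answer: 2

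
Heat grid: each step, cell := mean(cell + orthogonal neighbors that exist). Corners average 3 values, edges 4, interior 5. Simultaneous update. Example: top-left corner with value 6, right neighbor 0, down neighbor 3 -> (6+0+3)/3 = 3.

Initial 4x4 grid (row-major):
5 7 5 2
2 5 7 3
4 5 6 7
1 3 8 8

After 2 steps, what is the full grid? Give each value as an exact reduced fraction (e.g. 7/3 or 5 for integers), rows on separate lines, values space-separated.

After step 1:
  14/3 11/2 21/4 10/3
  4 26/5 26/5 19/4
  3 23/5 33/5 6
  8/3 17/4 25/4 23/3
After step 2:
  85/18 1237/240 1157/240 40/9
  253/60 49/10 27/5 1157/240
  107/30 473/100 573/100 1501/240
  119/36 533/120 743/120 239/36

Answer: 85/18 1237/240 1157/240 40/9
253/60 49/10 27/5 1157/240
107/30 473/100 573/100 1501/240
119/36 533/120 743/120 239/36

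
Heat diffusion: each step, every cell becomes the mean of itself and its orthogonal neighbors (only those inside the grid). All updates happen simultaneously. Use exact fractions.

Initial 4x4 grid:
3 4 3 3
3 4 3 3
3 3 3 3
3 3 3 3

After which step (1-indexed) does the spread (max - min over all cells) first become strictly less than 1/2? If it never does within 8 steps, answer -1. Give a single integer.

Step 1: max=7/2, min=3, spread=1/2
Step 2: max=809/240, min=3, spread=89/240
  -> spread < 1/2 first at step 2
Step 3: max=449/135, min=3, spread=44/135
Step 4: max=53477/16200, min=1813/600, spread=2263/8100
Step 5: max=63593/19440, min=18209/6000, spread=7181/30375
Step 6: max=23691337/7290000, min=411851/135000, spread=1451383/7290000
Step 7: max=706474183/218700000, min=2480927/810000, spread=36623893/218700000
Step 8: max=21095676001/6561000000, min=124518379/40500000, spread=923698603/6561000000

Answer: 2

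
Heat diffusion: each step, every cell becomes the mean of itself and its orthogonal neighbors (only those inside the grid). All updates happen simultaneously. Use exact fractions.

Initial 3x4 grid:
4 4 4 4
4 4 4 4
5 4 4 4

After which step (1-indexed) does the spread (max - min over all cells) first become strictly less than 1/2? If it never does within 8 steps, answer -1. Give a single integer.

Step 1: max=13/3, min=4, spread=1/3
  -> spread < 1/2 first at step 1
Step 2: max=77/18, min=4, spread=5/18
Step 3: max=905/216, min=4, spread=41/216
Step 4: max=107897/25920, min=4, spread=4217/25920
Step 5: max=6429949/1555200, min=28879/7200, spread=38417/311040
Step 6: max=384448211/93312000, min=578597/144000, spread=1903471/18662400
Step 7: max=22995869089/5598720000, min=17395759/4320000, spread=18038617/223948800
Step 8: max=1376960982851/335923200000, min=1568126759/388800000, spread=883978523/13436928000

Answer: 1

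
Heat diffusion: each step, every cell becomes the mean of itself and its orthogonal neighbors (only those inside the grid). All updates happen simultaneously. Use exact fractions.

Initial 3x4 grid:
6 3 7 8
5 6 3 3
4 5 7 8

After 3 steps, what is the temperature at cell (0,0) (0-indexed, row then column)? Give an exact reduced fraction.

Answer: 2671/540

Derivation:
Step 1: cell (0,0) = 14/3
Step 2: cell (0,0) = 185/36
Step 3: cell (0,0) = 2671/540
Full grid after step 3:
  2671/540 37351/7200 4249/800 4019/720
  72697/14400 30203/6000 5433/1000 13337/2400
  5387/1080 37801/7200 12997/2400 1363/240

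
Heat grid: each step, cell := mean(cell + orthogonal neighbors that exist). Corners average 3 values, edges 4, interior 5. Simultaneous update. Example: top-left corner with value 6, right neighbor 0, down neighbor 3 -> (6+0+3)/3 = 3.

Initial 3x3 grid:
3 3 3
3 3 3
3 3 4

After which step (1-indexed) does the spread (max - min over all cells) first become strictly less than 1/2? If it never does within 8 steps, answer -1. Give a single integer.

Answer: 1

Derivation:
Step 1: max=10/3, min=3, spread=1/3
  -> spread < 1/2 first at step 1
Step 2: max=59/18, min=3, spread=5/18
Step 3: max=689/216, min=3, spread=41/216
Step 4: max=41011/12960, min=1091/360, spread=347/2592
Step 5: max=2439737/777600, min=10957/3600, spread=2921/31104
Step 6: max=145796539/46656000, min=1321483/432000, spread=24611/373248
Step 7: max=8716802033/2799360000, min=29816741/9720000, spread=207329/4478976
Step 8: max=521914752451/167961600000, min=1594001599/518400000, spread=1746635/53747712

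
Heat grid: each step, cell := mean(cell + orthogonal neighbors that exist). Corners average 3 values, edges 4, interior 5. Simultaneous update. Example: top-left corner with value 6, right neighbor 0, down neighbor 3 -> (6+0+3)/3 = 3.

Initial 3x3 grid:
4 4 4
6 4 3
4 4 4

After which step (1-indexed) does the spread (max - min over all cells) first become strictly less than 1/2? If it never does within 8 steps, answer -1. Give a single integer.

Answer: 3

Derivation:
Step 1: max=14/3, min=11/3, spread=1
Step 2: max=541/120, min=137/36, spread=253/360
Step 3: max=31277/7200, min=55879/14400, spread=89/192
  -> spread < 1/2 first at step 3
Step 4: max=1854169/432000, min=3425213/864000, spread=755/2304
Step 5: max=109733393/25920000, min=207554911/51840000, spread=6353/27648
Step 6: max=6536905621/1555200000, min=12571958117/3110400000, spread=53531/331776
Step 7: max=389787533237/93312000000, min=758436644599/186624000000, spread=450953/3981312
Step 8: max=23297731897489/5598720000000, min=45705063091853/11197440000000, spread=3799043/47775744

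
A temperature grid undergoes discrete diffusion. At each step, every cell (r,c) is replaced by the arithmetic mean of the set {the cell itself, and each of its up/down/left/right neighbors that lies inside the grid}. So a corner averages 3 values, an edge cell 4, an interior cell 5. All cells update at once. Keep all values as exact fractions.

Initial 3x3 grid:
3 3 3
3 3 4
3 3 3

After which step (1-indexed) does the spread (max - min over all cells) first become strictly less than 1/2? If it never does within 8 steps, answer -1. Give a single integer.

Step 1: max=10/3, min=3, spread=1/3
  -> spread < 1/2 first at step 1
Step 2: max=787/240, min=3, spread=67/240
Step 3: max=6917/2160, min=607/200, spread=1807/10800
Step 4: max=2749963/864000, min=16561/5400, spread=33401/288000
Step 5: max=24557933/7776000, min=1663391/540000, spread=3025513/38880000
Step 6: max=9796126867/3110400000, min=89155949/28800000, spread=53531/995328
Step 7: max=585904925849/186624000000, min=24119116051/7776000000, spread=450953/11943936
Step 8: max=35101223560603/11197440000000, min=2900368610519/933120000000, spread=3799043/143327232

Answer: 1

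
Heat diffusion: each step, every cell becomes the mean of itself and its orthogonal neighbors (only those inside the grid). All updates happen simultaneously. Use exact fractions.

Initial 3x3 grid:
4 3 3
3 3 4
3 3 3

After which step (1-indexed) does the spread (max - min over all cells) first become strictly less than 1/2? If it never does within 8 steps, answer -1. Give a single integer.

Step 1: max=10/3, min=3, spread=1/3
  -> spread < 1/2 first at step 1
Step 2: max=787/240, min=37/12, spread=47/240
Step 3: max=3541/1080, min=251/80, spread=61/432
Step 4: max=211037/64800, min=136433/43200, spread=511/5184
Step 5: max=12623089/3888000, min=8235851/2592000, spread=4309/62208
Step 6: max=754823633/233280000, min=165218099/51840000, spread=36295/746496
Step 7: max=45199443901/13996800000, min=29814449059/9331200000, spread=305773/8957952
Step 8: max=2707521511397/839808000000, min=1791597929473/559872000000, spread=2575951/107495424

Answer: 1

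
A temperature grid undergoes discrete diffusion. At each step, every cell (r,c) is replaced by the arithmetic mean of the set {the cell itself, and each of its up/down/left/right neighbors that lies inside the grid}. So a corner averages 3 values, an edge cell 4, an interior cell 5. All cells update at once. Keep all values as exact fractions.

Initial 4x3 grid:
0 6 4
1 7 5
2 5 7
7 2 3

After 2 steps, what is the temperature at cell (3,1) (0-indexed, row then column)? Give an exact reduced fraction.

Answer: 991/240

Derivation:
Step 1: cell (3,1) = 17/4
Step 2: cell (3,1) = 991/240
Full grid after step 2:
  109/36 983/240 5
  803/240 219/50 411/80
  871/240 112/25 387/80
  35/9 991/240 53/12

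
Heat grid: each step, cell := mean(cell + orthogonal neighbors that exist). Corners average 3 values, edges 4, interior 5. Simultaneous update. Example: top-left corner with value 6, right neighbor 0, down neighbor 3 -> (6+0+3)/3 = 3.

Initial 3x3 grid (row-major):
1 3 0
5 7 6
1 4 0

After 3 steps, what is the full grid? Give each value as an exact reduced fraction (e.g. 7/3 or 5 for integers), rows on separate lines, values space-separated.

After step 1:
  3 11/4 3
  7/2 5 13/4
  10/3 3 10/3
After step 2:
  37/12 55/16 3
  89/24 7/2 175/48
  59/18 11/3 115/36
After step 3:
  491/144 625/192 121/36
  977/288 431/120 1921/576
  767/216 491/144 1513/432

Answer: 491/144 625/192 121/36
977/288 431/120 1921/576
767/216 491/144 1513/432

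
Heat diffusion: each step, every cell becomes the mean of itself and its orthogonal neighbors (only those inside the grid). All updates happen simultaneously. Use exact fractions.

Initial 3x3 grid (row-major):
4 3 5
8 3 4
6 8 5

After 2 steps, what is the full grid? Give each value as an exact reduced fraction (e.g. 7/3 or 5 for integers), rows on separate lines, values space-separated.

Answer: 14/3 359/80 4
1367/240 479/100 1147/240
217/36 237/40 185/36

Derivation:
After step 1:
  5 15/4 4
  21/4 26/5 17/4
  22/3 11/2 17/3
After step 2:
  14/3 359/80 4
  1367/240 479/100 1147/240
  217/36 237/40 185/36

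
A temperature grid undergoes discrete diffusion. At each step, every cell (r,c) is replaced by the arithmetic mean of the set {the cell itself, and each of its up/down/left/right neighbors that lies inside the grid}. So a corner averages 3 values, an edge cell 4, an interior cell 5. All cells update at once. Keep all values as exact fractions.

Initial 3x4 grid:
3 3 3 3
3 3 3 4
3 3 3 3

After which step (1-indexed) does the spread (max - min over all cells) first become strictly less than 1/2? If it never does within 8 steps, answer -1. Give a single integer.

Step 1: max=10/3, min=3, spread=1/3
  -> spread < 1/2 first at step 1
Step 2: max=787/240, min=3, spread=67/240
Step 3: max=6917/2160, min=3, spread=437/2160
Step 4: max=2749531/864000, min=3009/1000, spread=29951/172800
Step 5: max=24543821/7776000, min=10204/3375, spread=206761/1555200
Step 6: max=9787395571/3110400000, min=16365671/5400000, spread=14430763/124416000
Step 7: max=584979741689/186624000000, min=1313652727/432000000, spread=139854109/1492992000
Step 8: max=35014791890251/11197440000000, min=118491228977/38880000000, spread=7114543559/89579520000

Answer: 1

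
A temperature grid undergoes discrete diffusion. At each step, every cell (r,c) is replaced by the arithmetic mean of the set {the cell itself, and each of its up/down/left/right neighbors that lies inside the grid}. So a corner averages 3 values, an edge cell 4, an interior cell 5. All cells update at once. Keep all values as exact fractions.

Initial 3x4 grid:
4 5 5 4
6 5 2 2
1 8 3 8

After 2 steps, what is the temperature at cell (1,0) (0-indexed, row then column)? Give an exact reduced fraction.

Answer: 24/5

Derivation:
Step 1: cell (1,0) = 4
Step 2: cell (1,0) = 24/5
Full grid after step 2:
  55/12 379/80 949/240 35/9
  24/5 108/25 437/100 77/20
  53/12 197/40 517/120 163/36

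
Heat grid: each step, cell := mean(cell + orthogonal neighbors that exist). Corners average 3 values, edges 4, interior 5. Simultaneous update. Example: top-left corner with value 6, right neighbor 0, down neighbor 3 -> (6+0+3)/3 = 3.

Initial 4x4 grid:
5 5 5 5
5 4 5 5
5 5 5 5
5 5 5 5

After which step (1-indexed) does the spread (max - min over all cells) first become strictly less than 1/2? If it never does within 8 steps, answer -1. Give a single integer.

Answer: 1

Derivation:
Step 1: max=5, min=19/4, spread=1/4
  -> spread < 1/2 first at step 1
Step 2: max=5, min=239/50, spread=11/50
Step 3: max=5, min=11633/2400, spread=367/2400
Step 4: max=2987/600, min=52429/10800, spread=1337/10800
Step 5: max=89531/18000, min=1578331/324000, spread=33227/324000
Step 6: max=535951/108000, min=47385673/9720000, spread=849917/9720000
Step 7: max=8031467/1620000, min=1424285653/291600000, spread=21378407/291600000
Step 8: max=2406311657/486000000, min=42773537629/8748000000, spread=540072197/8748000000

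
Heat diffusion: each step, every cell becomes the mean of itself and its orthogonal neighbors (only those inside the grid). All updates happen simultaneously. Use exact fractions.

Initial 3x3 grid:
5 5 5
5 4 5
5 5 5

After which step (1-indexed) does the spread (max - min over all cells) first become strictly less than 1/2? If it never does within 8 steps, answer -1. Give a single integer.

Step 1: max=5, min=19/4, spread=1/4
  -> spread < 1/2 first at step 1
Step 2: max=391/80, min=119/25, spread=51/400
Step 3: max=1753/360, min=23177/4800, spread=589/14400
Step 4: max=1398919/288000, min=145057/30000, spread=31859/1440000
Step 5: max=8735279/1800000, min=83708393/17280000, spread=751427/86400000
Step 6: max=5028936871/1036800000, min=523365313/108000000, spread=23149331/5184000000
Step 7: max=31425068111/6480000000, min=301557345737/62208000000, spread=616540643/311040000000
Step 8: max=18098467991239/3732480000000, min=1884887546017/388800000000, spread=17737747379/18662400000000

Answer: 1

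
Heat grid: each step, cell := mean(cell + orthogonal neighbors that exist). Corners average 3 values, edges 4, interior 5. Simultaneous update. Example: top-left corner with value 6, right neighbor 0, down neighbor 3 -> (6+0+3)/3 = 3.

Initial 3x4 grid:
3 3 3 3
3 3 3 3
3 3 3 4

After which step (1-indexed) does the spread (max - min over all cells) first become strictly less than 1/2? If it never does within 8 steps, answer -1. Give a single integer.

Answer: 1

Derivation:
Step 1: max=10/3, min=3, spread=1/3
  -> spread < 1/2 first at step 1
Step 2: max=59/18, min=3, spread=5/18
Step 3: max=689/216, min=3, spread=41/216
Step 4: max=81977/25920, min=3, spread=4217/25920
Step 5: max=4874749/1555200, min=21679/7200, spread=38417/311040
Step 6: max=291136211/93312000, min=434597/144000, spread=1903471/18662400
Step 7: max=17397149089/5598720000, min=13075759/4320000, spread=18038617/223948800
Step 8: max=1041037782851/335923200000, min=1179326759/388800000, spread=883978523/13436928000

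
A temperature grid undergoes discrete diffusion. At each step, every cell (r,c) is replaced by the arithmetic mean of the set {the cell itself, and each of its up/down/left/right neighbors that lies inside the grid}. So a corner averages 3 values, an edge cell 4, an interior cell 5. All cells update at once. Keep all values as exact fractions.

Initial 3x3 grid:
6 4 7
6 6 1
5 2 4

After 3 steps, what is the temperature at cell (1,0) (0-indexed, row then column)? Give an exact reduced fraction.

Step 1: cell (1,0) = 23/4
Step 2: cell (1,0) = 1153/240
Step 3: cell (1,0) = 72011/14400
Full grid after step 3:
  5449/1080 71611/14400 3151/720
  72011/14400 8669/2000 30443/7200
  2387/540 61061/14400 7943/2160

Answer: 72011/14400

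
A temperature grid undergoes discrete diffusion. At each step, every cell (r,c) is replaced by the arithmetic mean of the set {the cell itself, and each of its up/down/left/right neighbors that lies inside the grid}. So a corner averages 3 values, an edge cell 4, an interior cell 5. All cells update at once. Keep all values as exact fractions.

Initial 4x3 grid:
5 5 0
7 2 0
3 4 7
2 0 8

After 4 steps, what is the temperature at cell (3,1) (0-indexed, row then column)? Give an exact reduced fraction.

Step 1: cell (3,1) = 7/2
Step 2: cell (3,1) = 401/120
Step 3: cell (3,1) = 26323/7200
Step 4: cell (3,1) = 1537097/432000
Full grid after step 4:
  241933/64800 753101/216000 6344/2025
  815011/216000 624623/180000 362693/108000
  764671/216000 326849/90000 42697/12000
  56767/16200 1537097/432000 27077/7200

Answer: 1537097/432000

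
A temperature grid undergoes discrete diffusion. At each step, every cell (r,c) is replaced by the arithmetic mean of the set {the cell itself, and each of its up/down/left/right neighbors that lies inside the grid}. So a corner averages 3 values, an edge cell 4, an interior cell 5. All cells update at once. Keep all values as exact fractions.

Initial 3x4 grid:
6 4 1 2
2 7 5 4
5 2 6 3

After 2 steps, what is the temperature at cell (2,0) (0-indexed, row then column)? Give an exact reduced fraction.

Answer: 13/3

Derivation:
Step 1: cell (2,0) = 3
Step 2: cell (2,0) = 13/3
Full grid after step 2:
  9/2 31/8 433/120 53/18
  4 231/50 191/50 443/120
  13/3 4 269/60 71/18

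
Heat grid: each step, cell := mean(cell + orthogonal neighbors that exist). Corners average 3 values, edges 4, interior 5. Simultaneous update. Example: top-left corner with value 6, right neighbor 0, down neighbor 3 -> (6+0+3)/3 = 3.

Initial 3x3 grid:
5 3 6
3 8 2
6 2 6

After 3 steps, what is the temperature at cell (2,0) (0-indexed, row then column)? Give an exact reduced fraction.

Answer: 586/135

Derivation:
Step 1: cell (2,0) = 11/3
Step 2: cell (2,0) = 44/9
Step 3: cell (2,0) = 586/135
Full grid after step 3:
  2359/540 34211/7200 586/135
  34211/7200 1604/375 11287/2400
  586/135 11287/2400 2309/540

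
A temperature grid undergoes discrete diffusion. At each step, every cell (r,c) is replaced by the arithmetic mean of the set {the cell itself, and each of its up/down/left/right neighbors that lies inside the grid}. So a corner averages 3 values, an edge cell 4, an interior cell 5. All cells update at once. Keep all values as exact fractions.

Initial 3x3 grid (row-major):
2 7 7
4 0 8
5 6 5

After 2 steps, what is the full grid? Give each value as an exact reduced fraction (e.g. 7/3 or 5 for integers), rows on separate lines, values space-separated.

After step 1:
  13/3 4 22/3
  11/4 5 5
  5 4 19/3
After step 2:
  133/36 31/6 49/9
  205/48 83/20 71/12
  47/12 61/12 46/9

Answer: 133/36 31/6 49/9
205/48 83/20 71/12
47/12 61/12 46/9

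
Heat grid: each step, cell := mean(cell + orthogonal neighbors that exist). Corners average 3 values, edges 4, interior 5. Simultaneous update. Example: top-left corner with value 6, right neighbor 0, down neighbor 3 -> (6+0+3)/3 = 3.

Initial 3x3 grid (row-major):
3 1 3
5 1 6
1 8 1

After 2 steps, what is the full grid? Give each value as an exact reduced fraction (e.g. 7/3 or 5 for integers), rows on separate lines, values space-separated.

After step 1:
  3 2 10/3
  5/2 21/5 11/4
  14/3 11/4 5
After step 2:
  5/2 47/15 97/36
  431/120 71/25 917/240
  119/36 997/240 7/2

Answer: 5/2 47/15 97/36
431/120 71/25 917/240
119/36 997/240 7/2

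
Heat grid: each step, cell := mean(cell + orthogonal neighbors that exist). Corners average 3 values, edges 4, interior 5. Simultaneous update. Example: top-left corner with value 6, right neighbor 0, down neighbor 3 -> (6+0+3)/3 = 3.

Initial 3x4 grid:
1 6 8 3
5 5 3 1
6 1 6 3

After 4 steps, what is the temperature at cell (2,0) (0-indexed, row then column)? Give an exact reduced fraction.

Step 1: cell (2,0) = 4
Step 2: cell (2,0) = 17/4
Step 3: cell (2,0) = 49/12
Step 4: cell (2,0) = 60133/14400
Full grid after step 4:
  189149/43200 19369/4500 4741/1125 9463/2400
  1215181/288000 169803/40000 355663/90000 1645729/432000
  60133/14400 289529/72000 834647/216000 116563/32400

Answer: 60133/14400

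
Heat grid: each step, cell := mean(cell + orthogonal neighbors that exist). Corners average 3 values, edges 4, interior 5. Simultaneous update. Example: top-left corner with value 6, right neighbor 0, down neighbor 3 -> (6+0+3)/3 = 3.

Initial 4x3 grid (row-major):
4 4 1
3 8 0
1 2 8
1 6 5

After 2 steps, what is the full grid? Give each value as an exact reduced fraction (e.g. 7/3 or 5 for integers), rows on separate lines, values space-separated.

Answer: 143/36 779/240 61/18
769/240 209/50 49/15
161/48 87/25 29/6
95/36 35/8 163/36

Derivation:
After step 1:
  11/3 17/4 5/3
  4 17/5 17/4
  7/4 5 15/4
  8/3 7/2 19/3
After step 2:
  143/36 779/240 61/18
  769/240 209/50 49/15
  161/48 87/25 29/6
  95/36 35/8 163/36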